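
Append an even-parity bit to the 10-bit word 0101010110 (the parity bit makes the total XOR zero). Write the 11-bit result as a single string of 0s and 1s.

XOR of the 10 data bits: 0⊕1⊕0⊕1⊕0⊕1⊕0⊕1⊕1⊕0 = 1
Parity bit = 1 (so all 11 bits XOR to 0).

01010101101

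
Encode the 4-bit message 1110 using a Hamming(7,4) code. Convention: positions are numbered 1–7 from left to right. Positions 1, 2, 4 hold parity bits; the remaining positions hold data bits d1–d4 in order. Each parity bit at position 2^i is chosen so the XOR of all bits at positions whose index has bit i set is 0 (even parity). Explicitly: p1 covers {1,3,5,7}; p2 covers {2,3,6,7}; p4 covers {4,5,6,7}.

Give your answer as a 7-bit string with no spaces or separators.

0010110

Place data at non-parity positions: p1 p2 1 p4 1 1 0
p1 (pos 1,3,5,7): XOR of data positions = 1⊕1⊕0 = 0
p2 (pos 2,3,6,7): XOR of data positions = 1⊕1⊕0 = 0
p4 (pos 4,5,6,7): XOR of data positions = 1⊕1⊕0 = 0
Codeword: 0010110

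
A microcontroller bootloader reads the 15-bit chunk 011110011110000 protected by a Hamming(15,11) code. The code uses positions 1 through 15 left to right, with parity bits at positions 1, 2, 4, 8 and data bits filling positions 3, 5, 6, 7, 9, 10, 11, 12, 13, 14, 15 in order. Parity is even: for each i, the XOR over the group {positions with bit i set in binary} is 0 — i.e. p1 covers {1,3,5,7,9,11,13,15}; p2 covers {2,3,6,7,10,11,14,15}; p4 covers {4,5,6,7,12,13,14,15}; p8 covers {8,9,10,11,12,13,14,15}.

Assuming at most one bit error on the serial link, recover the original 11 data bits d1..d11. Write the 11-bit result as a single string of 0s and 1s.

s1 (pos 1,3,5,7,9,11,13,15): 0⊕1⊕1⊕0⊕1⊕1⊕0⊕0 = 0
s2 (pos 2,3,6,7,10,11,14,15): 1⊕1⊕0⊕0⊕1⊕1⊕0⊕0 = 0
s4 (pos 4,5,6,7,12,13,14,15): 1⊕1⊕0⊕0⊕0⊕0⊕0⊕0 = 0
s8 (pos 8,9,10,11,12,13,14,15): 1⊕1⊕1⊕1⊕0⊕0⊕0⊕0 = 0
Syndrome s8…s1 = 0000 → no error.
Read data bits from positions 3,5,6,7,9,10,11,12,13,14,15: 11001110000

11001110000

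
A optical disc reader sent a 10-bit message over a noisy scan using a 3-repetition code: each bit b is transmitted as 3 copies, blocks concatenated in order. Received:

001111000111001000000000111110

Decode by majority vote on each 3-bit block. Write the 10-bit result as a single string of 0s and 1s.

0101000011

Block 1 (001): 1 one → 0
Block 2 (111): 3 ones → 1
Block 3 (000): 0 ones → 0
Block 4 (111): 3 ones → 1
Block 5 (001): 1 one → 0
Block 6 (000): 0 ones → 0
Block 7 (000): 0 ones → 0
Block 8 (000): 0 ones → 0
Block 9 (111): 3 ones → 1
Block 10 (110): 2 ones → 1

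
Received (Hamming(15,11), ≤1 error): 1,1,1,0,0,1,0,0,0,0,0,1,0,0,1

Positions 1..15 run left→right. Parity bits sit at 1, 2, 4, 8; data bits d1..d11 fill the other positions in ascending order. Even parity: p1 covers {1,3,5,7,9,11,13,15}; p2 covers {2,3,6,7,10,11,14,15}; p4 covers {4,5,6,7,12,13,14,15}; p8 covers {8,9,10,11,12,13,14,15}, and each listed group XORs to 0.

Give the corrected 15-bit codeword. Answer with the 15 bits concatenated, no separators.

111011000001001

s1 (pos 1,3,5,7,9,11,13,15): 1⊕1⊕0⊕0⊕0⊕0⊕0⊕1 = 1
s2 (pos 2,3,6,7,10,11,14,15): 1⊕1⊕1⊕0⊕0⊕0⊕0⊕1 = 0
s4 (pos 4,5,6,7,12,13,14,15): 0⊕0⊕1⊕0⊕1⊕0⊕0⊕1 = 1
s8 (pos 8,9,10,11,12,13,14,15): 0⊕0⊕0⊕0⊕1⊕0⊕0⊕1 = 0
Syndrome s8…s1 = 0101 → error at position 5.
Flip position 5: 111001000001001 → 111011000001001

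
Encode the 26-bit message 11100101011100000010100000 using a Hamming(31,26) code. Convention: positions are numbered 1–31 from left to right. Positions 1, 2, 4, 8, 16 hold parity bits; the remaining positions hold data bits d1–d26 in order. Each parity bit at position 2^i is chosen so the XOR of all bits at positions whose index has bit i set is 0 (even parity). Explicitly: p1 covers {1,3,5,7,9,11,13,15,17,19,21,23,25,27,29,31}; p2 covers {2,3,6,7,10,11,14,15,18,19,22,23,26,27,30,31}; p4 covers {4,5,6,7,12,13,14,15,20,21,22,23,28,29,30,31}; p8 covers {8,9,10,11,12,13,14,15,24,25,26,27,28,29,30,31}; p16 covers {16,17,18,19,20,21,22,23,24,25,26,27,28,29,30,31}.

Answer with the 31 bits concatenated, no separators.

0011110001010111100000010100000

Place data at non-parity positions: p1 p2 1 p4 1 1 0 p8 0 1 0 1 0 1 1 p16 1 0 0 0 0 0 0 1 0 1 0 0 0 0 0
p1 (pos 1,3,5,7,9,11,13,15,17,19,21,23,25,27,29,31): XOR of data positions = 1⊕1⊕0⊕0⊕0⊕0⊕1⊕1⊕0⊕0⊕0⊕0⊕0⊕0⊕0 = 0
p2 (pos 2,3,6,7,10,11,14,15,18,19,22,23,26,27,30,31): XOR of data positions = 1⊕1⊕0⊕1⊕0⊕1⊕1⊕0⊕0⊕0⊕0⊕1⊕0⊕0⊕0 = 0
p4 (pos 4,5,6,7,12,13,14,15,20,21,22,23,28,29,30,31): XOR of data positions = 1⊕1⊕0⊕1⊕0⊕1⊕1⊕0⊕0⊕0⊕0⊕0⊕0⊕0⊕0 = 1
p8 (pos 8,9,10,11,12,13,14,15,24,25,26,27,28,29,30,31): XOR of data positions = 0⊕1⊕0⊕1⊕0⊕1⊕1⊕1⊕0⊕1⊕0⊕0⊕0⊕0⊕0 = 0
p16 (pos 16,17,18,19,20,21,22,23,24,25,26,27,28,29,30,31): XOR of data positions = 1⊕0⊕0⊕0⊕0⊕0⊕0⊕1⊕0⊕1⊕0⊕0⊕0⊕0⊕0 = 1
Codeword: 0011110001010111100000010100000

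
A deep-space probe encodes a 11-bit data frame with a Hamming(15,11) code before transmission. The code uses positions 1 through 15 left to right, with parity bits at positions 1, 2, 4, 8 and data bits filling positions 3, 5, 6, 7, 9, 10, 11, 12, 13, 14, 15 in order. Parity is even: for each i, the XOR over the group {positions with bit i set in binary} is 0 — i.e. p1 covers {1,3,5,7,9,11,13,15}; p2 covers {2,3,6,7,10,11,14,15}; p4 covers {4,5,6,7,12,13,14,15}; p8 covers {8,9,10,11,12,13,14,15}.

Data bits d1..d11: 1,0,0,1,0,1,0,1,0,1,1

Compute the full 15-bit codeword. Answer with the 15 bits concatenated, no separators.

Place data at non-parity positions: p1 p2 1 p4 0 0 1 p8 0 1 0 1 0 1 1
p1 (pos 1,3,5,7,9,11,13,15): XOR of data positions = 1⊕0⊕1⊕0⊕0⊕0⊕1 = 1
p2 (pos 2,3,6,7,10,11,14,15): XOR of data positions = 1⊕0⊕1⊕1⊕0⊕1⊕1 = 1
p4 (pos 4,5,6,7,12,13,14,15): XOR of data positions = 0⊕0⊕1⊕1⊕0⊕1⊕1 = 0
p8 (pos 8,9,10,11,12,13,14,15): XOR of data positions = 0⊕1⊕0⊕1⊕0⊕1⊕1 = 0
Codeword: 111000100101011

111000100101011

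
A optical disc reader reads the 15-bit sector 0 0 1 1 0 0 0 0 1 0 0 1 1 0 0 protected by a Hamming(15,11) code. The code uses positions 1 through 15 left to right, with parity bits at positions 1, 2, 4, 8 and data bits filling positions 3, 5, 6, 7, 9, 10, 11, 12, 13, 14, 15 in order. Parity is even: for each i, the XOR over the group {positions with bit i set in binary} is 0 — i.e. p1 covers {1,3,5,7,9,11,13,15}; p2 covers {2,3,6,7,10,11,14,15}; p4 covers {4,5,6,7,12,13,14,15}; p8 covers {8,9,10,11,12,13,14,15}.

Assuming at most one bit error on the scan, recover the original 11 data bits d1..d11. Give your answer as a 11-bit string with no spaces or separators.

s1 (pos 1,3,5,7,9,11,13,15): 0⊕1⊕0⊕0⊕1⊕0⊕1⊕0 = 1
s2 (pos 2,3,6,7,10,11,14,15): 0⊕1⊕0⊕0⊕0⊕0⊕0⊕0 = 1
s4 (pos 4,5,6,7,12,13,14,15): 1⊕0⊕0⊕0⊕1⊕1⊕0⊕0 = 1
s8 (pos 8,9,10,11,12,13,14,15): 0⊕1⊕0⊕0⊕1⊕1⊕0⊕0 = 1
Syndrome s8…s1 = 1111 → error at position 15.
Flip position 15: 001100001001100 → 001100001001101
Read data bits from positions 3,5,6,7,9,10,11,12,13,14,15: 10001001101

10001001101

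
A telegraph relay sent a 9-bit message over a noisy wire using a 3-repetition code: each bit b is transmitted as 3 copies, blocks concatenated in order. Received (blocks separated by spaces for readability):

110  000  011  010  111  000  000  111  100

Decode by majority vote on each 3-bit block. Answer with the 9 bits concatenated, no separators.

101010010

Block 1 (110): 2 ones → 1
Block 2 (000): 0 ones → 0
Block 3 (011): 2 ones → 1
Block 4 (010): 1 one → 0
Block 5 (111): 3 ones → 1
Block 6 (000): 0 ones → 0
Block 7 (000): 0 ones → 0
Block 8 (111): 3 ones → 1
Block 9 (100): 1 one → 0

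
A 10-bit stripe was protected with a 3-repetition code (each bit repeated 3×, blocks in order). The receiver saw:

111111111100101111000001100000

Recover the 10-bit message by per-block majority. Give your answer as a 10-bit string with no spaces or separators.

Block 1 (111): 3 ones → 1
Block 2 (111): 3 ones → 1
Block 3 (111): 3 ones → 1
Block 4 (100): 1 one → 0
Block 5 (101): 2 ones → 1
Block 6 (111): 3 ones → 1
Block 7 (000): 0 ones → 0
Block 8 (001): 1 one → 0
Block 9 (100): 1 one → 0
Block 10 (000): 0 ones → 0

1110110000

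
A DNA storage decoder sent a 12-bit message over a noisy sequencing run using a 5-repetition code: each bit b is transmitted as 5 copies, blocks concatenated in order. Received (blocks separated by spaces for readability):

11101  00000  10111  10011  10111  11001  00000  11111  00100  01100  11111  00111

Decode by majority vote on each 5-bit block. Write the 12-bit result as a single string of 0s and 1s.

Block 1 (11101): 4 ones → 1
Block 2 (00000): 0 ones → 0
Block 3 (10111): 4 ones → 1
Block 4 (10011): 3 ones → 1
Block 5 (10111): 4 ones → 1
Block 6 (11001): 3 ones → 1
Block 7 (00000): 0 ones → 0
Block 8 (11111): 5 ones → 1
Block 9 (00100): 1 one → 0
Block 10 (01100): 2 ones → 0
Block 11 (11111): 5 ones → 1
Block 12 (00111): 3 ones → 1

101111010011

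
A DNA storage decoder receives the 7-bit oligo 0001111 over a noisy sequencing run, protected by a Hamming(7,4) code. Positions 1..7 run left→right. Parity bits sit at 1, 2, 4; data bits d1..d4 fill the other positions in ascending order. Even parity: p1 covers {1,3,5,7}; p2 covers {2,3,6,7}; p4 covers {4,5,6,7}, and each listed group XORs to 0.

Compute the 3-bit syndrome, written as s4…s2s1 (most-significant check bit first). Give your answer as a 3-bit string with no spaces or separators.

000

s1 (pos 1,3,5,7): 0⊕0⊕1⊕1 = 0
s2 (pos 2,3,6,7): 0⊕0⊕1⊕1 = 0
s4 (pos 4,5,6,7): 1⊕1⊕1⊕1 = 0
Syndrome s4…s1 = 000 → no error.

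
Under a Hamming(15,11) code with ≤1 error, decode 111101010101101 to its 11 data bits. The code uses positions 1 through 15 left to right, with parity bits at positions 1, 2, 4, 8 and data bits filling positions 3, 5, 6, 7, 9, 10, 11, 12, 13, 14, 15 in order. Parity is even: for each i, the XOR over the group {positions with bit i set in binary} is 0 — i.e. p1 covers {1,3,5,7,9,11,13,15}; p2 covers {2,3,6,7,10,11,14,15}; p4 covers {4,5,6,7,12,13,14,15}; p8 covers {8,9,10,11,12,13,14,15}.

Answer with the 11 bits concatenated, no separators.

s1 (pos 1,3,5,7,9,11,13,15): 1⊕1⊕0⊕0⊕0⊕0⊕1⊕1 = 0
s2 (pos 2,3,6,7,10,11,14,15): 1⊕1⊕1⊕0⊕1⊕0⊕0⊕1 = 1
s4 (pos 4,5,6,7,12,13,14,15): 1⊕0⊕1⊕0⊕1⊕1⊕0⊕1 = 1
s8 (pos 8,9,10,11,12,13,14,15): 1⊕0⊕1⊕0⊕1⊕1⊕0⊕1 = 1
Syndrome s8…s1 = 1110 → error at position 14.
Flip position 14: 111101010101101 → 111101010101111
Read data bits from positions 3,5,6,7,9,10,11,12,13,14,15: 10100101111

10100101111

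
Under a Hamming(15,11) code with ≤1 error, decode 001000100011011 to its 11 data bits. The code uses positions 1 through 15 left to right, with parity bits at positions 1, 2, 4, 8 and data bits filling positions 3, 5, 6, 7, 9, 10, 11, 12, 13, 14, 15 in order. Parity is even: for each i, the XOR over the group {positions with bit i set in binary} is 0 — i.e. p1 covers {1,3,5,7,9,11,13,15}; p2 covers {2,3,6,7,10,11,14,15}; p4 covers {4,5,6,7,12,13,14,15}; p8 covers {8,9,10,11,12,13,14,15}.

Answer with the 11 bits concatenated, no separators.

10010011011

s1 (pos 1,3,5,7,9,11,13,15): 0⊕1⊕0⊕1⊕0⊕1⊕0⊕1 = 0
s2 (pos 2,3,6,7,10,11,14,15): 0⊕1⊕0⊕1⊕0⊕1⊕1⊕1 = 1
s4 (pos 4,5,6,7,12,13,14,15): 0⊕0⊕0⊕1⊕1⊕0⊕1⊕1 = 0
s8 (pos 8,9,10,11,12,13,14,15): 0⊕0⊕0⊕1⊕1⊕0⊕1⊕1 = 0
Syndrome s8…s1 = 0010 → error at position 2.
Flip position 2: 001000100011011 → 011000100011011
Read data bits from positions 3,5,6,7,9,10,11,12,13,14,15: 10010011011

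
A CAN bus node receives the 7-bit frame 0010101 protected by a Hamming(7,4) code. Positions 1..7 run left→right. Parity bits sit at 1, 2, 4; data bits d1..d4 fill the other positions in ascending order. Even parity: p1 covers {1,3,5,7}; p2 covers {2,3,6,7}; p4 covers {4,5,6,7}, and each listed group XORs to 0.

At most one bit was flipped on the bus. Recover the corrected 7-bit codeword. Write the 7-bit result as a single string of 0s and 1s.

s1 (pos 1,3,5,7): 0⊕1⊕1⊕1 = 1
s2 (pos 2,3,6,7): 0⊕1⊕0⊕1 = 0
s4 (pos 4,5,6,7): 0⊕1⊕0⊕1 = 0
Syndrome s4…s1 = 001 → error at position 1.
Flip position 1: 0010101 → 1010101

1010101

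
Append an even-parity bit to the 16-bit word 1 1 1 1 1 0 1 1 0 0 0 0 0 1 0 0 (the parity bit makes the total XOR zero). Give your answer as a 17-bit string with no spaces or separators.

11111011000001000

XOR of the 16 data bits: 1⊕1⊕1⊕1⊕1⊕0⊕1⊕1⊕0⊕0⊕0⊕0⊕0⊕1⊕0⊕0 = 0
Parity bit = 0 (so all 17 bits XOR to 0).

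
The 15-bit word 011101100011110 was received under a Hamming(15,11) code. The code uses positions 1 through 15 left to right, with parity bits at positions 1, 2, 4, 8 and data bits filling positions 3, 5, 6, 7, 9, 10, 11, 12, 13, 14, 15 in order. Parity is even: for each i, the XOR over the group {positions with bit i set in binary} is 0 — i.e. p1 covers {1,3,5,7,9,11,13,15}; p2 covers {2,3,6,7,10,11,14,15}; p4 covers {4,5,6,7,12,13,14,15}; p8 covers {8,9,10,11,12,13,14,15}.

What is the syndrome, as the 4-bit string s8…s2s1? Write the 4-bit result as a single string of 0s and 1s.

s1 (pos 1,3,5,7,9,11,13,15): 0⊕1⊕0⊕1⊕0⊕1⊕1⊕0 = 0
s2 (pos 2,3,6,7,10,11,14,15): 1⊕1⊕1⊕1⊕0⊕1⊕1⊕0 = 0
s4 (pos 4,5,6,7,12,13,14,15): 1⊕0⊕1⊕1⊕1⊕1⊕1⊕0 = 0
s8 (pos 8,9,10,11,12,13,14,15): 0⊕0⊕0⊕1⊕1⊕1⊕1⊕0 = 0
Syndrome s8…s1 = 0000 → no error.

0000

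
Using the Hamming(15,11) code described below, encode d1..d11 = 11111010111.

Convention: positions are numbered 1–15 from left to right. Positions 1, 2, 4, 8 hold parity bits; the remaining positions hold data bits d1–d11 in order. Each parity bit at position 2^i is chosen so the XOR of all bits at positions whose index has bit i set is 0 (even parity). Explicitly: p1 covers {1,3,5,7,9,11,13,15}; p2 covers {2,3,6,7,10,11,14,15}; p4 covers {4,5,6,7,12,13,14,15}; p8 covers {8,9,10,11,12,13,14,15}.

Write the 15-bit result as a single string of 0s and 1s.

101011111010111

Place data at non-parity positions: p1 p2 1 p4 1 1 1 p8 1 0 1 0 1 1 1
p1 (pos 1,3,5,7,9,11,13,15): XOR of data positions = 1⊕1⊕1⊕1⊕1⊕1⊕1 = 1
p2 (pos 2,3,6,7,10,11,14,15): XOR of data positions = 1⊕1⊕1⊕0⊕1⊕1⊕1 = 0
p4 (pos 4,5,6,7,12,13,14,15): XOR of data positions = 1⊕1⊕1⊕0⊕1⊕1⊕1 = 0
p8 (pos 8,9,10,11,12,13,14,15): XOR of data positions = 1⊕0⊕1⊕0⊕1⊕1⊕1 = 1
Codeword: 101011111010111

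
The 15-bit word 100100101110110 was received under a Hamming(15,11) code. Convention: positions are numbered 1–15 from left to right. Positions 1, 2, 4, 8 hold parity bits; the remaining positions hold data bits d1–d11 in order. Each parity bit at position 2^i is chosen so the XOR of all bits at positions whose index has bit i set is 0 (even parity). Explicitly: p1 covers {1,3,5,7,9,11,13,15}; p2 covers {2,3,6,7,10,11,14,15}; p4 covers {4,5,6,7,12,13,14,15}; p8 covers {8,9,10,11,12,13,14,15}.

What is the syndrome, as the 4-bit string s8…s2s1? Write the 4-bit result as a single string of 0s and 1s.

s1 (pos 1,3,5,7,9,11,13,15): 1⊕0⊕0⊕1⊕1⊕1⊕1⊕0 = 1
s2 (pos 2,3,6,7,10,11,14,15): 0⊕0⊕0⊕1⊕1⊕1⊕1⊕0 = 0
s4 (pos 4,5,6,7,12,13,14,15): 1⊕0⊕0⊕1⊕0⊕1⊕1⊕0 = 0
s8 (pos 8,9,10,11,12,13,14,15): 0⊕1⊕1⊕1⊕0⊕1⊕1⊕0 = 1
Syndrome s8…s1 = 1001 → error at position 9.

1001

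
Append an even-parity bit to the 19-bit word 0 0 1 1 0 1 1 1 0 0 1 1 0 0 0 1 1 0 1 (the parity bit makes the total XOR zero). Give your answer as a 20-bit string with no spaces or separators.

XOR of the 19 data bits: 0⊕0⊕1⊕1⊕0⊕1⊕1⊕1⊕0⊕0⊕1⊕1⊕0⊕0⊕0⊕1⊕1⊕0⊕1 = 0
Parity bit = 0 (so all 20 bits XOR to 0).

00110111001100011010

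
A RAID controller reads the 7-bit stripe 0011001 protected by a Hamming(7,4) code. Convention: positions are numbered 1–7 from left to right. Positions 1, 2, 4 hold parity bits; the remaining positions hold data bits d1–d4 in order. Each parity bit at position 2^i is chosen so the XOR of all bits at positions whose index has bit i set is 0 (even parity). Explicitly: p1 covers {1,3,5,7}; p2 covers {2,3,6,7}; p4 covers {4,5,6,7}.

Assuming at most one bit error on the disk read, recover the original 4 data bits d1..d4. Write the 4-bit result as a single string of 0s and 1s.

s1 (pos 1,3,5,7): 0⊕1⊕0⊕1 = 0
s2 (pos 2,3,6,7): 0⊕1⊕0⊕1 = 0
s4 (pos 4,5,6,7): 1⊕0⊕0⊕1 = 0
Syndrome s4…s1 = 000 → no error.
Read data bits from positions 3,5,6,7: 1001

1001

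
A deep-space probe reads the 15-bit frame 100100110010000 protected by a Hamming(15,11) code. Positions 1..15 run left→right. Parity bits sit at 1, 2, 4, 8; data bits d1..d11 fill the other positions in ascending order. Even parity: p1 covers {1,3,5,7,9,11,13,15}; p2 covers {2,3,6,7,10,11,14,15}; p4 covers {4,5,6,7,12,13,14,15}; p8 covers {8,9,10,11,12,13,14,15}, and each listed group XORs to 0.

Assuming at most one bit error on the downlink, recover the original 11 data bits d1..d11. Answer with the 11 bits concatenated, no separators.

00010010000

s1 (pos 1,3,5,7,9,11,13,15): 1⊕0⊕0⊕1⊕0⊕1⊕0⊕0 = 1
s2 (pos 2,3,6,7,10,11,14,15): 0⊕0⊕0⊕1⊕0⊕1⊕0⊕0 = 0
s4 (pos 4,5,6,7,12,13,14,15): 1⊕0⊕0⊕1⊕0⊕0⊕0⊕0 = 0
s8 (pos 8,9,10,11,12,13,14,15): 1⊕0⊕0⊕1⊕0⊕0⊕0⊕0 = 0
Syndrome s8…s1 = 0001 → error at position 1.
Flip position 1: 100100110010000 → 000100110010000
Read data bits from positions 3,5,6,7,9,10,11,12,13,14,15: 00010010000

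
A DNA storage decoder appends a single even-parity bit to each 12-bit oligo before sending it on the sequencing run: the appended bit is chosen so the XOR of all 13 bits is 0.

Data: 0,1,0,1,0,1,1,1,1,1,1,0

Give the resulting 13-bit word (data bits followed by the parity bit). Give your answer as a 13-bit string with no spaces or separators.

0101011111100

XOR of the 12 data bits: 0⊕1⊕0⊕1⊕0⊕1⊕1⊕1⊕1⊕1⊕1⊕0 = 0
Parity bit = 0 (so all 13 bits XOR to 0).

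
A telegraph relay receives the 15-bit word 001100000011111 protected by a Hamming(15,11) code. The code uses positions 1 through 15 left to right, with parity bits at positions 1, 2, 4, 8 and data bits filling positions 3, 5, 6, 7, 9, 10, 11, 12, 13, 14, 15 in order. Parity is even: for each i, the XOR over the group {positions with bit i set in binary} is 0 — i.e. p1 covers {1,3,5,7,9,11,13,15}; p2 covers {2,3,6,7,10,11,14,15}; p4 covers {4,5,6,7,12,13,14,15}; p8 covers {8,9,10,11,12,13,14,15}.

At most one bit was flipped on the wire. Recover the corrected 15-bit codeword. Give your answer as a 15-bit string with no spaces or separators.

s1 (pos 1,3,5,7,9,11,13,15): 0⊕1⊕0⊕0⊕0⊕1⊕1⊕1 = 0
s2 (pos 2,3,6,7,10,11,14,15): 0⊕1⊕0⊕0⊕0⊕1⊕1⊕1 = 0
s4 (pos 4,5,6,7,12,13,14,15): 1⊕0⊕0⊕0⊕1⊕1⊕1⊕1 = 1
s8 (pos 8,9,10,11,12,13,14,15): 0⊕0⊕0⊕1⊕1⊕1⊕1⊕1 = 1
Syndrome s8…s1 = 1100 → error at position 12.
Flip position 12: 001100000011111 → 001100000010111

001100000010111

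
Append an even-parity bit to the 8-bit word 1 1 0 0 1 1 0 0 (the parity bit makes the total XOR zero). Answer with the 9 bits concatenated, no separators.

110011000

XOR of the 8 data bits: 1⊕1⊕0⊕0⊕1⊕1⊕0⊕0 = 0
Parity bit = 0 (so all 9 bits XOR to 0).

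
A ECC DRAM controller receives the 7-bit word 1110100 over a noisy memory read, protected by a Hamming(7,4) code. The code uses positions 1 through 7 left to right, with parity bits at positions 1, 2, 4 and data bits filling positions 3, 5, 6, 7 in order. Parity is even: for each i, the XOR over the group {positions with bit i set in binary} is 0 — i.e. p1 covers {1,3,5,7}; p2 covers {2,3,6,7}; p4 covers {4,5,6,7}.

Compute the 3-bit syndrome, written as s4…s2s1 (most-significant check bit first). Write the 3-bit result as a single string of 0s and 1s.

s1 (pos 1,3,5,7): 1⊕1⊕1⊕0 = 1
s2 (pos 2,3,6,7): 1⊕1⊕0⊕0 = 0
s4 (pos 4,5,6,7): 0⊕1⊕0⊕0 = 1
Syndrome s4…s1 = 101 → error at position 5.

101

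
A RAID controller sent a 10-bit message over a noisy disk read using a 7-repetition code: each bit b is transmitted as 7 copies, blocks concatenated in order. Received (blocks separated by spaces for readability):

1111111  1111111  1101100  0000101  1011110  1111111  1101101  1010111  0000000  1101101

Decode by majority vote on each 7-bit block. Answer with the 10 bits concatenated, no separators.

1110111101

Block 1 (1111111): 7 ones → 1
Block 2 (1111111): 7 ones → 1
Block 3 (1101100): 4 ones → 1
Block 4 (0000101): 2 ones → 0
Block 5 (1011110): 5 ones → 1
Block 6 (1111111): 7 ones → 1
Block 7 (1101101): 5 ones → 1
Block 8 (1010111): 5 ones → 1
Block 9 (0000000): 0 ones → 0
Block 10 (1101101): 5 ones → 1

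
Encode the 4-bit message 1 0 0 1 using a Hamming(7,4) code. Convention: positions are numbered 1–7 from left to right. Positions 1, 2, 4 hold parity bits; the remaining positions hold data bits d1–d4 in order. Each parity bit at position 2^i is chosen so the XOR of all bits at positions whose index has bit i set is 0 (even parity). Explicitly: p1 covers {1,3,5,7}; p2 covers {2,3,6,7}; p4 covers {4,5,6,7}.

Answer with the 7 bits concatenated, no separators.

Place data at non-parity positions: p1 p2 1 p4 0 0 1
p1 (pos 1,3,5,7): XOR of data positions = 1⊕0⊕1 = 0
p2 (pos 2,3,6,7): XOR of data positions = 1⊕0⊕1 = 0
p4 (pos 4,5,6,7): XOR of data positions = 0⊕0⊕1 = 1
Codeword: 0011001

0011001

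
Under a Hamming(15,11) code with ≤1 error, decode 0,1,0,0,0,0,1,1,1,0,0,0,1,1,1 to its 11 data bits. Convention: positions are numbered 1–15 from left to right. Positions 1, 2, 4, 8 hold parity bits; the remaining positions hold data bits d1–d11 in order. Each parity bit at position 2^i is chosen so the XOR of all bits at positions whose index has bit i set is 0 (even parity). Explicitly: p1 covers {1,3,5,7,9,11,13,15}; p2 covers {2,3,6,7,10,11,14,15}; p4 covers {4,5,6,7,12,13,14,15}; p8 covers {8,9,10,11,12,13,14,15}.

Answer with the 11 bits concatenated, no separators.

00011000111

s1 (pos 1,3,5,7,9,11,13,15): 0⊕0⊕0⊕1⊕1⊕0⊕1⊕1 = 0
s2 (pos 2,3,6,7,10,11,14,15): 1⊕0⊕0⊕1⊕0⊕0⊕1⊕1 = 0
s4 (pos 4,5,6,7,12,13,14,15): 0⊕0⊕0⊕1⊕0⊕1⊕1⊕1 = 0
s8 (pos 8,9,10,11,12,13,14,15): 1⊕1⊕0⊕0⊕0⊕1⊕1⊕1 = 1
Syndrome s8…s1 = 1000 → error at position 8.
Flip position 8: 010000111000111 → 010000101000111
Read data bits from positions 3,5,6,7,9,10,11,12,13,14,15: 00011000111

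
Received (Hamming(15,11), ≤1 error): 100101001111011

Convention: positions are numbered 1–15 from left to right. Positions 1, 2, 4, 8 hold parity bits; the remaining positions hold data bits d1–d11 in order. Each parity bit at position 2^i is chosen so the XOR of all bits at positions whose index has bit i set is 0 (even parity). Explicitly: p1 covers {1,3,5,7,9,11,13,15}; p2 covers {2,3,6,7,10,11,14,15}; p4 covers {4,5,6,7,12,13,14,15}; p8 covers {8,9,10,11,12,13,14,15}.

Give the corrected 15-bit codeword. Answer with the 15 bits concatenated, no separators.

s1 (pos 1,3,5,7,9,11,13,15): 1⊕0⊕0⊕0⊕1⊕1⊕0⊕1 = 0
s2 (pos 2,3,6,7,10,11,14,15): 0⊕0⊕1⊕0⊕1⊕1⊕1⊕1 = 1
s4 (pos 4,5,6,7,12,13,14,15): 1⊕0⊕1⊕0⊕1⊕0⊕1⊕1 = 1
s8 (pos 8,9,10,11,12,13,14,15): 0⊕1⊕1⊕1⊕1⊕0⊕1⊕1 = 0
Syndrome s8…s1 = 0110 → error at position 6.
Flip position 6: 100101001111011 → 100100001111011

100100001111011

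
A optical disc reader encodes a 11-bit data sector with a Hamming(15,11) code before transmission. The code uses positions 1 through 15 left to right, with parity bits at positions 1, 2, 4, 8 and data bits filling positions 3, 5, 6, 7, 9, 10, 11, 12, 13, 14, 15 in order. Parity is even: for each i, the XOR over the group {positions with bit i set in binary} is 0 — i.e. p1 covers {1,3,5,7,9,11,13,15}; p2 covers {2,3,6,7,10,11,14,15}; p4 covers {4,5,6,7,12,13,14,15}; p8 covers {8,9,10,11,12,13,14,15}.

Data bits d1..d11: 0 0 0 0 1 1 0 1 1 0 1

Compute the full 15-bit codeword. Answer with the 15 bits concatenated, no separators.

Place data at non-parity positions: p1 p2 0 p4 0 0 0 p8 1 1 0 1 1 0 1
p1 (pos 1,3,5,7,9,11,13,15): XOR of data positions = 0⊕0⊕0⊕1⊕0⊕1⊕1 = 1
p2 (pos 2,3,6,7,10,11,14,15): XOR of data positions = 0⊕0⊕0⊕1⊕0⊕0⊕1 = 0
p4 (pos 4,5,6,7,12,13,14,15): XOR of data positions = 0⊕0⊕0⊕1⊕1⊕0⊕1 = 1
p8 (pos 8,9,10,11,12,13,14,15): XOR of data positions = 1⊕1⊕0⊕1⊕1⊕0⊕1 = 1
Codeword: 100100011101101

100100011101101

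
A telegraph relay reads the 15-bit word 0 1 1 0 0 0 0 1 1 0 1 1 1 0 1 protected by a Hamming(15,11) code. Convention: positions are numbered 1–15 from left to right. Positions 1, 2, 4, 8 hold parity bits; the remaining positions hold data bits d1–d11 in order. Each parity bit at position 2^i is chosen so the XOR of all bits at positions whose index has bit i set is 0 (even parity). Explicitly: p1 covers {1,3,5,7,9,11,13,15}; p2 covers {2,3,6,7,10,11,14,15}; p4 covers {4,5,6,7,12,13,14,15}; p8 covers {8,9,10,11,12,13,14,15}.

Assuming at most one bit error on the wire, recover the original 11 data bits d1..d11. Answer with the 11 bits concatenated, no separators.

s1 (pos 1,3,5,7,9,11,13,15): 0⊕1⊕0⊕0⊕1⊕1⊕1⊕1 = 1
s2 (pos 2,3,6,7,10,11,14,15): 1⊕1⊕0⊕0⊕0⊕1⊕0⊕1 = 0
s4 (pos 4,5,6,7,12,13,14,15): 0⊕0⊕0⊕0⊕1⊕1⊕0⊕1 = 1
s8 (pos 8,9,10,11,12,13,14,15): 1⊕1⊕0⊕1⊕1⊕1⊕0⊕1 = 0
Syndrome s8…s1 = 0101 → error at position 5.
Flip position 5: 011000011011101 → 011010011011101
Read data bits from positions 3,5,6,7,9,10,11,12,13,14,15: 11001011101

11001011101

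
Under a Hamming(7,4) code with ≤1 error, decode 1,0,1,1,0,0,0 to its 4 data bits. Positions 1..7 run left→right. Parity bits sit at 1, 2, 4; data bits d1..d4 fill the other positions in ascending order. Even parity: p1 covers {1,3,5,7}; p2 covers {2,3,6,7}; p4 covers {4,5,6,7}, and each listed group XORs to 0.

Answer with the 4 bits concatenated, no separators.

1010

s1 (pos 1,3,5,7): 1⊕1⊕0⊕0 = 0
s2 (pos 2,3,6,7): 0⊕1⊕0⊕0 = 1
s4 (pos 4,5,6,7): 1⊕0⊕0⊕0 = 1
Syndrome s4…s1 = 110 → error at position 6.
Flip position 6: 1011000 → 1011010
Read data bits from positions 3,5,6,7: 1010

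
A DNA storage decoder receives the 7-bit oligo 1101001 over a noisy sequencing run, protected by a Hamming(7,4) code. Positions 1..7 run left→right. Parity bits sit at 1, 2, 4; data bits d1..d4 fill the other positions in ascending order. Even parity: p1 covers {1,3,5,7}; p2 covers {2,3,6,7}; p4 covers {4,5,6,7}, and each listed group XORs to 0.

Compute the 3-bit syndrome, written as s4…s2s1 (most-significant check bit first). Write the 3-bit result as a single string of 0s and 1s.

000

s1 (pos 1,3,5,7): 1⊕0⊕0⊕1 = 0
s2 (pos 2,3,6,7): 1⊕0⊕0⊕1 = 0
s4 (pos 4,5,6,7): 1⊕0⊕0⊕1 = 0
Syndrome s4…s1 = 000 → no error.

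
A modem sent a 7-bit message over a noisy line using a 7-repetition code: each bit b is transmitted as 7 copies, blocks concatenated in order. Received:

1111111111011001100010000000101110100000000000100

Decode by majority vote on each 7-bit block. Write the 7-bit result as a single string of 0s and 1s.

Block 1 (1111111): 7 ones → 1
Block 2 (1110110): 5 ones → 1
Block 3 (0110001): 3 ones → 0
Block 4 (0000000): 0 ones → 0
Block 5 (1011101): 5 ones → 1
Block 6 (0000000): 0 ones → 0
Block 7 (0000100): 1 one → 0

1100100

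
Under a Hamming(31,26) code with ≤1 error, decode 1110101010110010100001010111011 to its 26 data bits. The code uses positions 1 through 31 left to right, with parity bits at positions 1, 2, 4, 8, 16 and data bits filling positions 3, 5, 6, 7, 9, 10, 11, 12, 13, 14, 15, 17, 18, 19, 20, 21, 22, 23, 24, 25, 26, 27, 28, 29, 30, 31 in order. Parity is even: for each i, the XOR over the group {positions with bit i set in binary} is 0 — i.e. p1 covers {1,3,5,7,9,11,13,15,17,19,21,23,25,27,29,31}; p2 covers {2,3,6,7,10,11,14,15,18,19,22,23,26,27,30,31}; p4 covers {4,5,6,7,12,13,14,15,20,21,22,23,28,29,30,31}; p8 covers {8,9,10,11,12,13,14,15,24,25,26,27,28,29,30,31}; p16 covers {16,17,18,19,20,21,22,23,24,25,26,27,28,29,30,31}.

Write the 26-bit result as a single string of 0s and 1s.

11011011001100001010111011

s1 (pos 1,3,5,7,9,11,13,15,17,19,21,23,25,27,29,31): 1⊕1⊕1⊕1⊕1⊕1⊕0⊕1⊕1⊕0⊕0⊕0⊕0⊕1⊕0⊕1 = 0
s2 (pos 2,3,6,7,10,11,14,15,18,19,22,23,26,27,30,31): 1⊕1⊕0⊕1⊕0⊕1⊕0⊕1⊕0⊕0⊕1⊕0⊕1⊕1⊕1⊕1 = 0
s4 (pos 4,5,6,7,12,13,14,15,20,21,22,23,28,29,30,31): 0⊕1⊕0⊕1⊕1⊕0⊕0⊕1⊕0⊕0⊕1⊕0⊕1⊕0⊕1⊕1 = 0
s8 (pos 8,9,10,11,12,13,14,15,24,25,26,27,28,29,30,31): 0⊕1⊕0⊕1⊕1⊕0⊕0⊕1⊕1⊕0⊕1⊕1⊕1⊕0⊕1⊕1 = 0
s16 (pos 16,17,18,19,20,21,22,23,24,25,26,27,28,29,30,31): 0⊕1⊕0⊕0⊕0⊕0⊕1⊕0⊕1⊕0⊕1⊕1⊕1⊕0⊕1⊕1 = 0
Syndrome s16…s1 = 00000 → no error.
Read data bits from positions 3,5,6,7,9,10,11,12,13,14,15,17,18,19,20,21,22,23,24,25,26,27,28,29,30,31: 11011011001100001010111011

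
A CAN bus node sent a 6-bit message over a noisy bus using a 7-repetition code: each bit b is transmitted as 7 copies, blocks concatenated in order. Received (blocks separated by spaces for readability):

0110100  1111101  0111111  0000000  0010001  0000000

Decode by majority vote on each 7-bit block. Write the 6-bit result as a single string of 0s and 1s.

011000

Block 1 (0110100): 3 ones → 0
Block 2 (1111101): 6 ones → 1
Block 3 (0111111): 6 ones → 1
Block 4 (0000000): 0 ones → 0
Block 5 (0010001): 2 ones → 0
Block 6 (0000000): 0 ones → 0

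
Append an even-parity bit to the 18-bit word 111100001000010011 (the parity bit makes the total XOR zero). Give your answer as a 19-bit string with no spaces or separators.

XOR of the 18 data bits: 1⊕1⊕1⊕1⊕0⊕0⊕0⊕0⊕1⊕0⊕0⊕0⊕0⊕1⊕0⊕0⊕1⊕1 = 0
Parity bit = 0 (so all 19 bits XOR to 0).

1111000010000100110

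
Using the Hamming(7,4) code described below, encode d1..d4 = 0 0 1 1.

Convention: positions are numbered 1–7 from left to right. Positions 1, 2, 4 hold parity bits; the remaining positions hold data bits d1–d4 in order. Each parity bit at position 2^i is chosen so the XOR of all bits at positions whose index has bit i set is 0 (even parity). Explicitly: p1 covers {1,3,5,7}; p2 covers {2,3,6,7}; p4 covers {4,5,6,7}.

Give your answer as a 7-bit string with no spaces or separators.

Place data at non-parity positions: p1 p2 0 p4 0 1 1
p1 (pos 1,3,5,7): XOR of data positions = 0⊕0⊕1 = 1
p2 (pos 2,3,6,7): XOR of data positions = 0⊕1⊕1 = 0
p4 (pos 4,5,6,7): XOR of data positions = 0⊕1⊕1 = 0
Codeword: 1000011

1000011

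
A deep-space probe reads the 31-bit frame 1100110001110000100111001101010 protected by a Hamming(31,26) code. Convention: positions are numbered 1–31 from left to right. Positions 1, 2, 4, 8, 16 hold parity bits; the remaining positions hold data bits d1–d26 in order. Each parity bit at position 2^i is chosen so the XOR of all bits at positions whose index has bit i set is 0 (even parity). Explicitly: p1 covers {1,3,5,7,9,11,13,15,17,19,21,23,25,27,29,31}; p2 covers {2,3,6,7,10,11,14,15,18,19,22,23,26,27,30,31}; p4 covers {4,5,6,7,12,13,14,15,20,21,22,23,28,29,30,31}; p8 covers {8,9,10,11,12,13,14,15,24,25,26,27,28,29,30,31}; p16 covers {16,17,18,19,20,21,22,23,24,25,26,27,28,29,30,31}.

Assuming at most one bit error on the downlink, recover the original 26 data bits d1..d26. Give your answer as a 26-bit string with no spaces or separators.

01100011000100111001101010

s1 (pos 1,3,5,7,9,11,13,15,17,19,21,23,25,27,29,31): 1⊕0⊕1⊕0⊕0⊕1⊕0⊕0⊕1⊕0⊕1⊕0⊕1⊕0⊕0⊕0 = 0
s2 (pos 2,3,6,7,10,11,14,15,18,19,22,23,26,27,30,31): 1⊕0⊕1⊕0⊕1⊕1⊕0⊕0⊕0⊕0⊕1⊕0⊕1⊕0⊕1⊕0 = 1
s4 (pos 4,5,6,7,12,13,14,15,20,21,22,23,28,29,30,31): 0⊕1⊕1⊕0⊕1⊕0⊕0⊕0⊕1⊕1⊕1⊕0⊕1⊕0⊕1⊕0 = 0
s8 (pos 8,9,10,11,12,13,14,15,24,25,26,27,28,29,30,31): 0⊕0⊕1⊕1⊕1⊕0⊕0⊕0⊕0⊕1⊕1⊕0⊕1⊕0⊕1⊕0 = 1
s16 (pos 16,17,18,19,20,21,22,23,24,25,26,27,28,29,30,31): 0⊕1⊕0⊕0⊕1⊕1⊕1⊕0⊕0⊕1⊕1⊕0⊕1⊕0⊕1⊕0 = 0
Syndrome s16…s1 = 01010 → error at position 10.
Flip position 10: 1100110001110000100111001101010 → 1100110000110000100111001101010
Read data bits from positions 3,5,6,7,9,10,11,12,13,14,15,17,18,19,20,21,22,23,24,25,26,27,28,29,30,31: 01100011000100111001101010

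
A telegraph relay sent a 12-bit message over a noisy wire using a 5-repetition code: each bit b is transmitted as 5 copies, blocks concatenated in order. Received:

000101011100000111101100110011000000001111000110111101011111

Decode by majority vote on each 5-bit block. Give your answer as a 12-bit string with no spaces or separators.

010111000111

Block 1 (00010): 1 one → 0
Block 2 (10111): 4 ones → 1
Block 3 (00000): 0 ones → 0
Block 4 (11110): 4 ones → 1
Block 5 (11001): 3 ones → 1
Block 6 (10011): 3 ones → 1
Block 7 (00000): 0 ones → 0
Block 8 (00011): 2 ones → 0
Block 9 (11000): 2 ones → 0
Block 10 (11011): 4 ones → 1
Block 11 (11010): 3 ones → 1
Block 12 (11111): 5 ones → 1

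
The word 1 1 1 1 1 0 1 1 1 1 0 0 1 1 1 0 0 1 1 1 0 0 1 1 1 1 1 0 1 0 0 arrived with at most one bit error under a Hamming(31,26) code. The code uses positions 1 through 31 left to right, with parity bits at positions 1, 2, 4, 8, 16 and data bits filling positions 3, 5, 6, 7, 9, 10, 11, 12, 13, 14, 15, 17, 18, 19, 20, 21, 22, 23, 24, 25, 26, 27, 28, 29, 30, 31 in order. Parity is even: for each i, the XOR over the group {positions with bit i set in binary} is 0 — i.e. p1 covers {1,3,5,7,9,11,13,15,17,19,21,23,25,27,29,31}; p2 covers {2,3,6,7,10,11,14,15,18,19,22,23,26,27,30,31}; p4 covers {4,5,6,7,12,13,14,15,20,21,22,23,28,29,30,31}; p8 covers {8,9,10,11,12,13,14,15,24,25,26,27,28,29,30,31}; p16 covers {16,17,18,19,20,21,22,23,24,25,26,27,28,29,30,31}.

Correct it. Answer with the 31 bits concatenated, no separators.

s1 (pos 1,3,5,7,9,11,13,15,17,19,21,23,25,27,29,31): 1⊕1⊕1⊕1⊕1⊕0⊕1⊕1⊕0⊕1⊕0⊕1⊕1⊕1⊕1⊕0 = 0
s2 (pos 2,3,6,7,10,11,14,15,18,19,22,23,26,27,30,31): 1⊕1⊕0⊕1⊕1⊕0⊕1⊕1⊕1⊕1⊕0⊕1⊕1⊕1⊕0⊕0 = 1
s4 (pos 4,5,6,7,12,13,14,15,20,21,22,23,28,29,30,31): 1⊕1⊕0⊕1⊕0⊕1⊕1⊕1⊕1⊕0⊕0⊕1⊕0⊕1⊕0⊕0 = 1
s8 (pos 8,9,10,11,12,13,14,15,24,25,26,27,28,29,30,31): 1⊕1⊕1⊕0⊕0⊕1⊕1⊕1⊕1⊕1⊕1⊕1⊕0⊕1⊕0⊕0 = 1
s16 (pos 16,17,18,19,20,21,22,23,24,25,26,27,28,29,30,31): 0⊕0⊕1⊕1⊕1⊕0⊕0⊕1⊕1⊕1⊕1⊕1⊕0⊕1⊕0⊕0 = 1
Syndrome s16…s1 = 11110 → error at position 30.
Flip position 30: 1111101111001110011100111110100 → 1111101111001110011100111110110

1111101111001110011100111110110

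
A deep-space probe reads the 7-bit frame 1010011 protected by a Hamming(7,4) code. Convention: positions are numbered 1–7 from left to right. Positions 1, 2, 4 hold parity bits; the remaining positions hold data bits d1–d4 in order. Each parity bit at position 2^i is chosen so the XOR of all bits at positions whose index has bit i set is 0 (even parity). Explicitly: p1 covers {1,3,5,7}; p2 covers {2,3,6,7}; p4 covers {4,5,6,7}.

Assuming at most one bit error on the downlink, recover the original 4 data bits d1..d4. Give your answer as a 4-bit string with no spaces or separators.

0011

s1 (pos 1,3,5,7): 1⊕1⊕0⊕1 = 1
s2 (pos 2,3,6,7): 0⊕1⊕1⊕1 = 1
s4 (pos 4,5,6,7): 0⊕0⊕1⊕1 = 0
Syndrome s4…s1 = 011 → error at position 3.
Flip position 3: 1010011 → 1000011
Read data bits from positions 3,5,6,7: 0011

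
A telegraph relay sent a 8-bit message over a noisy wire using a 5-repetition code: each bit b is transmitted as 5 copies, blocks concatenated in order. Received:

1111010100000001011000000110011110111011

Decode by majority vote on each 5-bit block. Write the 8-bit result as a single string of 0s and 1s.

Block 1 (11110): 4 ones → 1
Block 2 (10100): 2 ones → 0
Block 3 (00000): 0 ones → 0
Block 4 (10110): 3 ones → 1
Block 5 (00000): 0 ones → 0
Block 6 (11001): 3 ones → 1
Block 7 (11101): 4 ones → 1
Block 8 (11011): 4 ones → 1

10010111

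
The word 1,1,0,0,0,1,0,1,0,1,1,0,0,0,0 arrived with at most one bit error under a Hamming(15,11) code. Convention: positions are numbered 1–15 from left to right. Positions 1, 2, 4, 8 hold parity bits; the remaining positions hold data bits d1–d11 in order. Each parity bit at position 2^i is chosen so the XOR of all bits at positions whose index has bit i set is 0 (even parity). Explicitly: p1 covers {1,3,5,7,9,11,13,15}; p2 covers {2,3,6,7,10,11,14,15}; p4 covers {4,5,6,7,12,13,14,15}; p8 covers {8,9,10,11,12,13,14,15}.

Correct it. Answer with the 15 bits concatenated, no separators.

110001010111000

s1 (pos 1,3,5,7,9,11,13,15): 1⊕0⊕0⊕0⊕0⊕1⊕0⊕0 = 0
s2 (pos 2,3,6,7,10,11,14,15): 1⊕0⊕1⊕0⊕1⊕1⊕0⊕0 = 0
s4 (pos 4,5,6,7,12,13,14,15): 0⊕0⊕1⊕0⊕0⊕0⊕0⊕0 = 1
s8 (pos 8,9,10,11,12,13,14,15): 1⊕0⊕1⊕1⊕0⊕0⊕0⊕0 = 1
Syndrome s8…s1 = 1100 → error at position 12.
Flip position 12: 110001010110000 → 110001010111000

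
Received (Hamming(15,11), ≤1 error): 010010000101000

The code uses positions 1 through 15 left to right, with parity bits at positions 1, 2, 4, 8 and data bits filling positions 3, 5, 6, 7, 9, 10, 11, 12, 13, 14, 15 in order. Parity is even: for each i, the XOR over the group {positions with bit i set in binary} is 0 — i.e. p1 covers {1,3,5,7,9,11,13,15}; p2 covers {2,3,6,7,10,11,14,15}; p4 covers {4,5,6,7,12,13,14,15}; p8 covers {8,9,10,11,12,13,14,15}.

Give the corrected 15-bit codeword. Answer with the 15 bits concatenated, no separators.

110010000101000

s1 (pos 1,3,5,7,9,11,13,15): 0⊕0⊕1⊕0⊕0⊕0⊕0⊕0 = 1
s2 (pos 2,3,6,7,10,11,14,15): 1⊕0⊕0⊕0⊕1⊕0⊕0⊕0 = 0
s4 (pos 4,5,6,7,12,13,14,15): 0⊕1⊕0⊕0⊕1⊕0⊕0⊕0 = 0
s8 (pos 8,9,10,11,12,13,14,15): 0⊕0⊕1⊕0⊕1⊕0⊕0⊕0 = 0
Syndrome s8…s1 = 0001 → error at position 1.
Flip position 1: 010010000101000 → 110010000101000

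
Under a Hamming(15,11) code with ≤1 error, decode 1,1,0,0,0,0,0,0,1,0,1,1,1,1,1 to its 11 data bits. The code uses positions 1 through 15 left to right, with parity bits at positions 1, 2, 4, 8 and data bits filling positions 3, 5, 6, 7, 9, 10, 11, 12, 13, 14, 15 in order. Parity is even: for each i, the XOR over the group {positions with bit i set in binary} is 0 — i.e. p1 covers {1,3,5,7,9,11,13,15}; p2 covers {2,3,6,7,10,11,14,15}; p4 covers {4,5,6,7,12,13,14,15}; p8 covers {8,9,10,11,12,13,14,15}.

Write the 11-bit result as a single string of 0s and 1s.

s1 (pos 1,3,5,7,9,11,13,15): 1⊕0⊕0⊕0⊕1⊕1⊕1⊕1 = 1
s2 (pos 2,3,6,7,10,11,14,15): 1⊕0⊕0⊕0⊕0⊕1⊕1⊕1 = 0
s4 (pos 4,5,6,7,12,13,14,15): 0⊕0⊕0⊕0⊕1⊕1⊕1⊕1 = 0
s8 (pos 8,9,10,11,12,13,14,15): 0⊕1⊕0⊕1⊕1⊕1⊕1⊕1 = 0
Syndrome s8…s1 = 0001 → error at position 1.
Flip position 1: 110000001011111 → 010000001011111
Read data bits from positions 3,5,6,7,9,10,11,12,13,14,15: 00001011111

00001011111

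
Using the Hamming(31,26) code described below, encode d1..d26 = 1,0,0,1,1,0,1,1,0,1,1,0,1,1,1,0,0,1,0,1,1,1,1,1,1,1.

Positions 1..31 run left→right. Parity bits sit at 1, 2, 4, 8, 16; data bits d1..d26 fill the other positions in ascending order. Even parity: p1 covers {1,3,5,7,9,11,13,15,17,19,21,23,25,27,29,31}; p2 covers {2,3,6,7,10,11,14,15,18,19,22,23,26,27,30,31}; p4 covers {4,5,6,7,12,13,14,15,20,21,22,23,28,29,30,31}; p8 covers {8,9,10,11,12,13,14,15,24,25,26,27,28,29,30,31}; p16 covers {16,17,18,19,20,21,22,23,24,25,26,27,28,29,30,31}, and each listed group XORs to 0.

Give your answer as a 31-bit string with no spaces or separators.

1010001010110111011100101111111

Place data at non-parity positions: p1 p2 1 p4 0 0 1 p8 1 0 1 1 0 1 1 p16 0 1 1 1 0 0 1 0 1 1 1 1 1 1 1
p1 (pos 1,3,5,7,9,11,13,15,17,19,21,23,25,27,29,31): XOR of data positions = 1⊕0⊕1⊕1⊕1⊕0⊕1⊕0⊕1⊕0⊕1⊕1⊕1⊕1⊕1 = 1
p2 (pos 2,3,6,7,10,11,14,15,18,19,22,23,26,27,30,31): XOR of data positions = 1⊕0⊕1⊕0⊕1⊕1⊕1⊕1⊕1⊕0⊕1⊕1⊕1⊕1⊕1 = 0
p4 (pos 4,5,6,7,12,13,14,15,20,21,22,23,28,29,30,31): XOR of data positions = 0⊕0⊕1⊕1⊕0⊕1⊕1⊕1⊕0⊕0⊕1⊕1⊕1⊕1⊕1 = 0
p8 (pos 8,9,10,11,12,13,14,15,24,25,26,27,28,29,30,31): XOR of data positions = 1⊕0⊕1⊕1⊕0⊕1⊕1⊕0⊕1⊕1⊕1⊕1⊕1⊕1⊕1 = 0
p16 (pos 16,17,18,19,20,21,22,23,24,25,26,27,28,29,30,31): XOR of data positions = 0⊕1⊕1⊕1⊕0⊕0⊕1⊕0⊕1⊕1⊕1⊕1⊕1⊕1⊕1 = 1
Codeword: 1010001010110111011100101111111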